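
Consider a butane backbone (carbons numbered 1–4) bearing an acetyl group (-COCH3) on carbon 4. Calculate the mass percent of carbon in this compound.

71.95%

Atom tally by fragment:
  CH3 → C:1 H:3
  CH2 → C:1 H:2
  CH2 → C:1 H:2
  CH2COCH3 → C:3 H:5 O:1
Element totals:
  C: 6
  H: 12
  O: 1
Molecular formula: C6H12O.
Molar mass = 100.161 g/mol.
Mass from C: 6 × 12.011 = 72.066 g/mol.
%C = 72.066 / 100.161 × 100 = 71.95%.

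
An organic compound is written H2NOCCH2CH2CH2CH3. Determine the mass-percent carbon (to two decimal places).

Atom tally by fragment:
  H2NOCCH2 → C:2 H:4 O:1 N:1
  CH2 → C:1 H:2
  CH2 → C:1 H:2
  CH3 → C:1 H:3
Element totals:
  C: 5
  H: 11
  N: 1
  O: 1
Molecular formula: C5H11NO.
Molar mass = 101.149 g/mol.
Mass from C: 5 × 12.011 = 60.055 g/mol.
%C = 60.055 / 101.149 × 100 = 59.37%.

59.37%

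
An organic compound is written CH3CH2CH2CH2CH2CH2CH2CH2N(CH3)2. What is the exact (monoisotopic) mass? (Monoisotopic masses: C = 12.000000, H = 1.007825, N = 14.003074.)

Element totals:
  C: 10
  H: 23
  N: 1
Molecular formula: C10H23N.
  M = 10(12.0) + 23(1.007825) + 14.003074
    = 120.000000 + 23.179975 + 14.003074 = 157.183049

157.1830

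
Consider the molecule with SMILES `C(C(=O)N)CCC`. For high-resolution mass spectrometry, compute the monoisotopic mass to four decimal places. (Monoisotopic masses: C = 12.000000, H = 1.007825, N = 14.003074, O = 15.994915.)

101.0841

Atom tally by fragment:
  H2NOCCH2 → C:2 H:4 O:1 N:1
  CH2 → C:1 H:2
  CH2 → C:1 H:2
  CH3 → C:1 H:3
Element totals:
  C: 5
  H: 11
  N: 1
  O: 1
Molecular formula: C5H11NO.
  M = 5(12.0) + 11(1.007825) + 14.003074 + 15.994915
    = 60.000000 + 11.086075 + 14.003074 + 15.994915 = 101.084064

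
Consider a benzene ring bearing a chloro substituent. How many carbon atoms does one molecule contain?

6

Atom tally by fragment:
  benzene ring core → C:6 H:6
  (− 1 ring H displaced by substituents)
  + Cl → Cl:1
Element totals:
  C: 6
  H: 5
  Cl: 1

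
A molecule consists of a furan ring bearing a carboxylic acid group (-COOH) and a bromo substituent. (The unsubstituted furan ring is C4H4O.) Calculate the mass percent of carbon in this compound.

31.45%

Atom tally by fragment:
  furan ring core → C:4 H:4 O:1
  (− 2 ring H displaced by substituents)
  + COOH → C:1 H:1 O:2
  + Br → Br:1
Element totals:
  C: 5
  H: 3
  Br: 1
  O: 3
Molecular formula: C5H3BrO3.
Molar mass = 190.980 g/mol.
Mass from C: 5 × 12.011 = 60.055 g/mol.
%C = 60.055 / 190.980 × 100 = 31.45%.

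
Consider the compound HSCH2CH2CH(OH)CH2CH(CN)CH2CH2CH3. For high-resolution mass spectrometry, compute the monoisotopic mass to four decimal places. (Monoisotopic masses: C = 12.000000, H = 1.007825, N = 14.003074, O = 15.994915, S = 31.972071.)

Element totals:
  C: 9
  H: 17
  N: 1
  O: 1
  S: 1
Molecular formula: C9H17NOS.
  M = 9(12.0) + 17(1.007825) + 14.003074 + 15.994915 + 31.972071
    = 108.000000 + 17.133025 + 14.003074 + 15.994915 + 31.972071 = 187.103085

187.1031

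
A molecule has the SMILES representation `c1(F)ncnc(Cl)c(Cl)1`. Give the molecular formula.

C4HCl2FN2

Atom tally by fragment:
  pyrimidine ring core → C:4 H:4 N:2
  (− 3 ring H displaced by substituents)
  + F → F:1
  + Cl → Cl:1
  + Cl → Cl:1
Element totals:
  C: 4
  H: 1
  Cl: 2
  F: 1
  N: 2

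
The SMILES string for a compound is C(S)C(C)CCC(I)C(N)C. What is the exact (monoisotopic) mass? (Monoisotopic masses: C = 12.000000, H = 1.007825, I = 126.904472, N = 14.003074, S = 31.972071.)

Atom tally by fragment:
  HSCH2 → C:1 H:3 S:1
  CH(CH3) → C:2 H:4
  CH2 → C:1 H:2
  CH2 → C:1 H:2
  CH(I) → C:1 H:1 I:1
  CH(NH2) → C:1 H:3 N:1
  CH3 → C:1 H:3
Element totals:
  C: 8
  H: 18
  I: 1
  N: 1
  S: 1
Molecular formula: C8H18INS.
  M = 8(12.0) + 18(1.007825) + 126.904472 + 14.003074 + 31.972071
    = 96.000000 + 18.140850 + 126.904472 + 14.003074 + 31.972071 = 287.020467

287.0205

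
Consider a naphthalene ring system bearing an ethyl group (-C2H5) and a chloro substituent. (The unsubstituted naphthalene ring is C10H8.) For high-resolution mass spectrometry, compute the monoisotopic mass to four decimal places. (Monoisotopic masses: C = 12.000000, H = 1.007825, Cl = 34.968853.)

190.0549

Atom tally by fragment:
  naphthalene ring system core → C:10 H:8
  (− 2 ring H displaced by substituents)
  + C2H5 → C:2 H:5
  + Cl → Cl:1
Element totals:
  C: 12
  H: 11
  Cl: 1
Molecular formula: C12H11Cl.
  M = 12(12.0) + 11(1.007825) + 34.968853
    = 144.000000 + 11.086075 + 34.968853 = 190.054928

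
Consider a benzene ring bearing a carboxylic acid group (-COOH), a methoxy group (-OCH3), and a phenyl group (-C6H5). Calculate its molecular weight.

Atom tally by fragment:
  benzene ring core → C:6 H:6
  (− 3 ring H displaced by substituents)
  + COOH → C:1 H:1 O:2
  + OCH3 → C:1 H:3 O:1
  + C6H5 → C:6 H:5
Element totals:
  C: 14
  H: 12
  O: 3
Molecular formula: C14H12O3.
  M = 14(12.011) + 12(1.008) + 3(15.999)
    = 168.154 + 12.096 + 47.997 = 228.247

228.25 g/mol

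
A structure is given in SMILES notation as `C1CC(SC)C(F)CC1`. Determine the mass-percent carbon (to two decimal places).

56.72%

Atom tally by fragment:
  cyclohexane ring core → C:6 H:12
  (− 2 ring H displaced by substituents)
  + SCH3 → C:1 H:3 S:1
  + F → F:1
Element totals:
  C: 7
  H: 13
  F: 1
  S: 1
Molecular formula: C7H13FS.
Molar mass = 148.239 g/mol.
Mass from C: 7 × 12.011 = 84.077 g/mol.
%C = 84.077 / 148.239 × 100 = 56.72%.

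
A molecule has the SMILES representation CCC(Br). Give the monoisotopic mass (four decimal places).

Atom tally by fragment:
  CH3 → C:1 H:3
  CH2 → C:1 H:2
  CH2Br → C:1 H:2 Br:1
Element totals:
  C: 3
  H: 7
  Br: 1
Molecular formula: C3H7Br.
  M = 3(12.0) + 7(1.007825) + 78.918338
    = 36.000000 + 7.054775 + 78.918338 = 121.973113

121.9731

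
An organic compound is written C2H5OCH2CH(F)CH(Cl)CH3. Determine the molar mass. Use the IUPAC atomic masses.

Element totals:
  C: 6
  H: 12
  Cl: 1
  F: 1
  O: 1
Molecular formula: C6H12ClFO.
  M = 6(12.011) + 12(1.008) + 35.45 + 18.998 + 15.999
    = 72.066 + 12.096 + 35.450 + 18.998 + 15.999 = 154.609

154.61 g/mol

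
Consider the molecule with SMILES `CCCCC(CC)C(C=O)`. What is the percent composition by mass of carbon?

76.00%

Atom tally by fragment:
  CH3 → C:1 H:3
  CH2 → C:1 H:2
  CH2 → C:1 H:2
  CH2 → C:1 H:2
  CH(C2H5) → C:3 H:6
  CH2CHO → C:2 H:3 O:1
Element totals:
  C: 9
  H: 18
  O: 1
Molecular formula: C9H18O.
Molar mass = 142.242 g/mol.
Mass from C: 9 × 12.011 = 108.099 g/mol.
%C = 108.099 / 142.242 × 100 = 76.00%.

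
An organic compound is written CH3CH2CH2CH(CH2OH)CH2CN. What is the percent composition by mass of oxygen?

12.58%

Element totals:
  C: 7
  H: 13
  N: 1
  O: 1
Molecular formula: C7H13NO.
Molar mass = 127.187 g/mol.
Mass from O: 1 × 15.999 = 15.999 g/mol.
%O = 15.999 / 127.187 × 100 = 12.58%.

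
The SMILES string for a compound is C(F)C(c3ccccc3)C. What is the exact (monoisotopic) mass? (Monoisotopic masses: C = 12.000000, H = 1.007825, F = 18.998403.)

138.0845

Atom tally by fragment:
  FCH2 → C:1 H:2 F:1
  CH(C6H5) → C:7 H:6
  CH3 → C:1 H:3
Element totals:
  C: 9
  H: 11
  F: 1
Molecular formula: C9H11F.
  M = 9(12.0) + 11(1.007825) + 18.998403
    = 108.000000 + 11.086075 + 18.998403 = 138.084478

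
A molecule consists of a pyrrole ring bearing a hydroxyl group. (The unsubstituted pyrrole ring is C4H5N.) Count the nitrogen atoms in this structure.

Atom tally by fragment:
  pyrrole ring core → C:4 H:5 N:1
  (− 1 ring H displaced by substituents)
  + OH → O:1 H:1
Element totals:
  C: 4
  H: 5
  N: 1
  O: 1

1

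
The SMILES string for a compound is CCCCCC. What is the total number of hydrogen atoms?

14

Atom tally by fragment:
  CH3 → C:1 H:3
  CH2 → C:1 H:2
  CH2 → C:1 H:2
  CH2 → C:1 H:2
  CH2 → C:1 H:2
  CH3 → C:1 H:3
Element totals:
  C: 6
  H: 14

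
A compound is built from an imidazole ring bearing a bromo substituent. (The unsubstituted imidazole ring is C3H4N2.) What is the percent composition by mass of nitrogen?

Atom tally by fragment:
  imidazole ring core → C:3 H:4 N:2
  (− 1 ring H displaced by substituents)
  + Br → Br:1
Element totals:
  C: 3
  H: 3
  Br: 1
  N: 2
Molecular formula: C3H3BrN2.
Molar mass = 146.975 g/mol.
Mass from N: 2 × 14.007 = 28.014 g/mol.
%N = 28.014 / 146.975 × 100 = 19.06%.

19.06%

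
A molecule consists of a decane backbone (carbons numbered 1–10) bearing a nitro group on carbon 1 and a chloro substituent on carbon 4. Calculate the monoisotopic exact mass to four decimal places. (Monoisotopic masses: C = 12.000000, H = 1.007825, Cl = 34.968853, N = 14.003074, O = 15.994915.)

221.1183

Atom tally by fragment:
  O2NCH2 → C:1 H:2 N:1 O:2
  CH2 → C:1 H:2
  CH2 → C:1 H:2
  CH(Cl) → C:1 H:1 Cl:1
  CH2 → C:1 H:2
  CH2 → C:1 H:2
  CH2 → C:1 H:2
  CH2 → C:1 H:2
  CH2 → C:1 H:2
  CH3 → C:1 H:3
Element totals:
  C: 10
  H: 20
  Cl: 1
  N: 1
  O: 2
Molecular formula: C10H20ClNO2.
  M = 10(12.0) + 20(1.007825) + 34.968853 + 14.003074 + 2(15.994915)
    = 120.000000 + 20.156500 + 34.968853 + 14.003074 + 31.989830 = 221.118257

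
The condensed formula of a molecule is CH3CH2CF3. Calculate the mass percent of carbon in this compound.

36.74%

Element totals:
  C: 3
  H: 5
  F: 3
Molecular formula: C3H5F3.
Molar mass = 98.067 g/mol.
Mass from C: 3 × 12.011 = 36.033 g/mol.
%C = 36.033 / 98.067 × 100 = 36.74%.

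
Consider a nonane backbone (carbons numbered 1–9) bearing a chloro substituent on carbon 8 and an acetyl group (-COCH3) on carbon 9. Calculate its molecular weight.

204.74 g/mol

Atom tally by fragment:
  CH3 → C:1 H:3
  CH2 → C:1 H:2
  CH2 → C:1 H:2
  CH2 → C:1 H:2
  CH2 → C:1 H:2
  CH2 → C:1 H:2
  CH2 → C:1 H:2
  CH(Cl) → C:1 H:1 Cl:1
  CH2COCH3 → C:3 H:5 O:1
Element totals:
  C: 11
  H: 21
  Cl: 1
  O: 1
Molecular formula: C11H21ClO.
  M = 11(12.011) + 21(1.008) + 35.45 + 15.999
    = 132.121 + 21.168 + 35.450 + 15.999 = 204.738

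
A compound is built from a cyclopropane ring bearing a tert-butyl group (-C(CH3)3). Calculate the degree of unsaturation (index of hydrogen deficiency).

Atom tally by fragment:
  cyclopropane ring core → C:3 H:6
  (− 1 ring H displaced by substituents)
  + C(CH3)3 → C:4 H:9
Element totals:
  C: 7
  H: 14
Molecular formula: C7H14.
DoU = (2C + 2 + N − H − X) / 2 = (2·7 + 2 + 0 − 14 − 0) / 2 = 1.

1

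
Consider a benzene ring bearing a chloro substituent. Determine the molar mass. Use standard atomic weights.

112.56 g/mol

Atom tally by fragment:
  benzene ring core → C:6 H:6
  (− 1 ring H displaced by substituents)
  + Cl → Cl:1
Element totals:
  C: 6
  H: 5
  Cl: 1
Molecular formula: C6H5Cl.
  M = 6(12.011) + 5(1.008) + 35.45
    = 72.066 + 5.040 + 35.450 = 112.556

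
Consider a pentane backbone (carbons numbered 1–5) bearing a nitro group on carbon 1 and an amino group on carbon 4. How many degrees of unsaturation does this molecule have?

Atom tally by fragment:
  O2NCH2 → C:1 H:2 N:1 O:2
  CH2 → C:1 H:2
  CH2 → C:1 H:2
  CH(NH2) → C:1 H:3 N:1
  CH3 → C:1 H:3
Element totals:
  C: 5
  H: 12
  N: 2
  O: 2
Molecular formula: C5H12N2O2.
DoU = (2C + 2 + N − H − X) / 2 = (2·5 + 2 + 2 − 12 − 0) / 2 = 1.

1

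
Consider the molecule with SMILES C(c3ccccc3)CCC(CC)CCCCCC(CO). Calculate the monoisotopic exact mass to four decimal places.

276.2453

Atom tally by fragment:
  C6H5CH2 → C:7 H:7
  CH2 → C:1 H:2
  CH2 → C:1 H:2
  CH(C2H5) → C:3 H:6
  CH2 → C:1 H:2
  CH2 → C:1 H:2
  CH2 → C:1 H:2
  CH2 → C:1 H:2
  CH2 → C:1 H:2
  CH2CH2OH → C:2 H:5 O:1
Element totals:
  C: 19
  H: 32
  O: 1
Molecular formula: C19H32O.
  M = 19(12.0) + 32(1.007825) + 15.994915
    = 228.000000 + 32.250400 + 15.994915 = 276.245315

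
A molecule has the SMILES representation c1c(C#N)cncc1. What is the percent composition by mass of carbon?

Atom tally by fragment:
  pyridine ring core → C:5 H:5 N:1
  (− 1 ring H displaced by substituents)
  + CN → C:1 N:1
Element totals:
  C: 6
  H: 4
  N: 2
Molecular formula: C6H4N2.
Molar mass = 104.112 g/mol.
Mass from C: 6 × 12.011 = 72.066 g/mol.
%C = 72.066 / 104.112 × 100 = 69.22%.

69.22%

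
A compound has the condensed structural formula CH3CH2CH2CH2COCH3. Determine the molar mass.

Atom tally by fragment:
  CH3 → C:1 H:3
  CH2 → C:1 H:2
  CH2 → C:1 H:2
  CH2COCH3 → C:3 H:5 O:1
Element totals:
  C: 6
  H: 12
  O: 1
Molecular formula: C6H12O.
  M = 6(12.011) + 12(1.008) + 15.999
    = 72.066 + 12.096 + 15.999 = 100.161

100.16 g/mol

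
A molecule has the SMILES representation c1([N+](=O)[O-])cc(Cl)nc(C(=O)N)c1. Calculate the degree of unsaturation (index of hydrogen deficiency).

Atom tally by fragment:
  pyridine ring core → C:5 H:5 N:1
  (− 3 ring H displaced by substituents)
  + NO2 → N:1 O:2
  + Cl → Cl:1
  + CONH2 → C:1 H:2 O:1 N:1
Element totals:
  C: 6
  H: 4
  Cl: 1
  N: 3
  O: 3
Molecular formula: C6H4ClN3O3.
DoU = (2C + 2 + N − H − X) / 2 = (2·6 + 2 + 3 − 4 − 1) / 2 = 6.

6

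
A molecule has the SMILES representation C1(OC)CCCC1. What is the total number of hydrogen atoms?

12

Atom tally by fragment:
  cyclopentane ring core → C:5 H:10
  (− 1 ring H displaced by substituents)
  + OCH3 → C:1 H:3 O:1
Element totals:
  C: 6
  H: 12
  O: 1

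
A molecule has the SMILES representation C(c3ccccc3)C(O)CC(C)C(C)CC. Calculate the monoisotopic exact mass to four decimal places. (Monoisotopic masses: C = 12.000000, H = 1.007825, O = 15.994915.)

Atom tally by fragment:
  C6H5CH2 → C:7 H:7
  CH(OH) → C:1 H:2 O:1
  CH2 → C:1 H:2
  CH(CH3) → C:2 H:4
  CH(CH3) → C:2 H:4
  CH2 → C:1 H:2
  CH3 → C:1 H:3
Element totals:
  C: 15
  H: 24
  O: 1
Molecular formula: C15H24O.
  M = 15(12.0) + 24(1.007825) + 15.994915
    = 180.000000 + 24.187800 + 15.994915 = 220.182715

220.1827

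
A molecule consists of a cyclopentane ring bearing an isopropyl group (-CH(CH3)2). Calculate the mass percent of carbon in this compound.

Atom tally by fragment:
  cyclopentane ring core → C:5 H:10
  (− 1 ring H displaced by substituents)
  + CH(CH3)2 → C:3 H:7
Element totals:
  C: 8
  H: 16
Molecular formula: C8H16.
Molar mass = 112.216 g/mol.
Mass from C: 8 × 12.011 = 96.088 g/mol.
%C = 96.088 / 112.216 × 100 = 85.63%.

85.63%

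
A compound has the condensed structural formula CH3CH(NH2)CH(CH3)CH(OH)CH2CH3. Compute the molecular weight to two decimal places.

Atom tally by fragment:
  CH3 → C:1 H:3
  CH(NH2) → C:1 H:3 N:1
  CH(CH3) → C:2 H:4
  CH(OH) → C:1 H:2 O:1
  CH2 → C:1 H:2
  CH3 → C:1 H:3
Element totals:
  C: 7
  H: 17
  N: 1
  O: 1
Molecular formula: C7H17NO.
  M = 7(12.011) + 17(1.008) + 14.007 + 15.999
    = 84.077 + 17.136 + 14.007 + 15.999 = 131.219

131.22 g/mol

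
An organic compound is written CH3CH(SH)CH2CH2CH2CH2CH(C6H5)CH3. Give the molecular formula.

C14H22S

Element totals:
  C: 14
  H: 22
  S: 1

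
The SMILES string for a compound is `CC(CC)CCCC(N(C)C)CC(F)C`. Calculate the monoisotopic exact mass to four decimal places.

Atom tally by fragment:
  CH3 → C:1 H:3
  CH(C2H5) → C:3 H:6
  CH2 → C:1 H:2
  CH2 → C:1 H:2
  CH2 → C:1 H:2
  CH(N(CH3)2) → C:3 H:7 N:1
  CH2 → C:1 H:2
  CH(F) → C:1 H:1 F:1
  CH3 → C:1 H:3
Element totals:
  C: 13
  H: 28
  F: 1
  N: 1
Molecular formula: C13H28FN.
  M = 13(12.0) + 28(1.007825) + 18.998403 + 14.003074
    = 156.000000 + 28.219100 + 18.998403 + 14.003074 = 217.220577

217.2206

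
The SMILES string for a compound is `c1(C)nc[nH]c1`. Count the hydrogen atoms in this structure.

Atom tally by fragment:
  imidazole ring core → C:3 H:4 N:2
  (− 1 ring H displaced by substituents)
  + CH3 → C:1 H:3
Element totals:
  C: 4
  H: 6
  N: 2

6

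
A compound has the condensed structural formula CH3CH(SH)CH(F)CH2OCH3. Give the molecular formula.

Atom tally by fragment:
  CH3 → C:1 H:3
  CH(SH) → C:1 H:2 S:1
  CH(F) → C:1 H:1 F:1
  CH2OCH3 → C:2 H:5 O:1
Element totals:
  C: 5
  H: 11
  F: 1
  O: 1
  S: 1

C5H11FOS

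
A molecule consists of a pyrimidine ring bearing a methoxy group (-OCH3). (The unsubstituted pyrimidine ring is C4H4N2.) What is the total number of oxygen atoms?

Atom tally by fragment:
  pyrimidine ring core → C:4 H:4 N:2
  (− 1 ring H displaced by substituents)
  + OCH3 → C:1 H:3 O:1
Element totals:
  C: 5
  H: 6
  N: 2
  O: 1

1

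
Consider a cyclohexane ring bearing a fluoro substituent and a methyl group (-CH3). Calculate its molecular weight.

Atom tally by fragment:
  cyclohexane ring core → C:6 H:12
  (− 2 ring H displaced by substituents)
  + F → F:1
  + CH3 → C:1 H:3
Element totals:
  C: 7
  H: 13
  F: 1
Molecular formula: C7H13F.
  M = 7(12.011) + 13(1.008) + 18.998
    = 84.077 + 13.104 + 18.998 = 116.179

116.18 g/mol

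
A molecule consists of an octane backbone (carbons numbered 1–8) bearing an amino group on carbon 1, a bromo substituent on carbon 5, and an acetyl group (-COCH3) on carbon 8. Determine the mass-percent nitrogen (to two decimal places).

Atom tally by fragment:
  H2NCH2 → C:1 H:4 N:1
  CH2 → C:1 H:2
  CH2 → C:1 H:2
  CH2 → C:1 H:2
  CH(Br) → C:1 H:1 Br:1
  CH2 → C:1 H:2
  CH2 → C:1 H:2
  CH2COCH3 → C:3 H:5 O:1
Element totals:
  C: 10
  H: 20
  Br: 1
  N: 1
  O: 1
Molecular formula: C10H20BrNO.
Molar mass = 250.180 g/mol.
Mass from N: 1 × 14.007 = 14.007 g/mol.
%N = 14.007 / 250.180 × 100 = 5.60%.

5.60%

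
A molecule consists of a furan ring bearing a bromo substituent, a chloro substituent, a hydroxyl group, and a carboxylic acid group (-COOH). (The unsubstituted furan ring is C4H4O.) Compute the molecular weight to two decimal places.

Atom tally by fragment:
  furan ring core → C:4 H:4 O:1
  (− 4 ring H displaced by substituents)
  + Br → Br:1
  + Cl → Cl:1
  + OH → O:1 H:1
  + COOH → C:1 H:1 O:2
Element totals:
  C: 5
  H: 2
  Br: 1
  Cl: 1
  O: 4
Molecular formula: C5H2BrClO4.
  M = 5(12.011) + 2(1.008) + 79.904 + 35.45 + 4(15.999)
    = 60.055 + 2.016 + 79.904 + 35.450 + 63.996 = 241.421

241.42 g/mol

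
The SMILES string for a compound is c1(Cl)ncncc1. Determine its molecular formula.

Atom tally by fragment:
  pyrimidine ring core → C:4 H:4 N:2
  (− 1 ring H displaced by substituents)
  + Cl → Cl:1
Element totals:
  C: 4
  H: 3
  Cl: 1
  N: 2

C4H3ClN2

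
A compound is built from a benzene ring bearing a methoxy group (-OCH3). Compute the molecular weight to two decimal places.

108.14 g/mol

Atom tally by fragment:
  benzene ring core → C:6 H:6
  (− 1 ring H displaced by substituents)
  + OCH3 → C:1 H:3 O:1
Element totals:
  C: 7
  H: 8
  O: 1
Molecular formula: C7H8O.
  M = 7(12.011) + 8(1.008) + 15.999
    = 84.077 + 8.064 + 15.999 = 108.140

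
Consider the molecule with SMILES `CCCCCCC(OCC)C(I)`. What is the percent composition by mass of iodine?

44.66%

Atom tally by fragment:
  CH3 → C:1 H:3
  CH2 → C:1 H:2
  CH2 → C:1 H:2
  CH2 → C:1 H:2
  CH2 → C:1 H:2
  CH2 → C:1 H:2
  CH(OC2H5) → C:3 H:6 O:1
  CH2I → C:1 H:2 I:1
Element totals:
  C: 10
  H: 21
  I: 1
  O: 1
Molecular formula: C10H21IO.
Molar mass = 284.181 g/mol.
Mass from I: 1 × 126.904 = 126.904 g/mol.
%I = 126.904 / 284.181 × 100 = 44.66%.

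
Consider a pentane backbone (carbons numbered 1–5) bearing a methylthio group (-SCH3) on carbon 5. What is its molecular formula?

C6H14S

Atom tally by fragment:
  CH3 → C:1 H:3
  CH2 → C:1 H:2
  CH2 → C:1 H:2
  CH2 → C:1 H:2
  CH2SCH3 → C:2 H:5 S:1
Element totals:
  C: 6
  H: 14
  S: 1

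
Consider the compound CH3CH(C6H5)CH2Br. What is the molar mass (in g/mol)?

Element totals:
  C: 9
  H: 11
  Br: 1
Molecular formula: C9H11Br.
  M = 9(12.011) + 11(1.008) + 79.904
    = 108.099 + 11.088 + 79.904 = 199.091

199.09 g/mol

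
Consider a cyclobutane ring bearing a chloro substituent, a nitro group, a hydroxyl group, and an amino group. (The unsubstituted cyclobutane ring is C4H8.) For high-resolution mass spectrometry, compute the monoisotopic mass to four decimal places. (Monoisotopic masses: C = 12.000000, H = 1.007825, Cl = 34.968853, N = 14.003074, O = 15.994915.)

166.0145

Atom tally by fragment:
  cyclobutane ring core → C:4 H:8
  (− 4 ring H displaced by substituents)
  + Cl → Cl:1
  + NO2 → N:1 O:2
  + OH → O:1 H:1
  + NH2 → N:1 H:2
Element totals:
  C: 4
  H: 7
  Cl: 1
  N: 2
  O: 3
Molecular formula: C4H7ClN2O3.
  M = 4(12.0) + 7(1.007825) + 34.968853 + 2(14.003074) + 3(15.994915)
    = 48.000000 + 7.054775 + 34.968853 + 28.006148 + 47.984745 = 166.014521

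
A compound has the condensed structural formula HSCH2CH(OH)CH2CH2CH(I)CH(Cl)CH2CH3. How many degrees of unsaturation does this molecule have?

Atom tally by fragment:
  HSCH2 → C:1 H:3 S:1
  CH(OH) → C:1 H:2 O:1
  CH2 → C:1 H:2
  CH2 → C:1 H:2
  CH(I) → C:1 H:1 I:1
  CH(Cl) → C:1 H:1 Cl:1
  CH2 → C:1 H:2
  CH3 → C:1 H:3
Element totals:
  C: 8
  H: 16
  Cl: 1
  I: 1
  O: 1
  S: 1
Molecular formula: C8H16ClIOS.
DoU = (2C + 2 + N − H − X) / 2 = (2·8 + 2 + 0 − 16 − 2) / 2 = 0.

0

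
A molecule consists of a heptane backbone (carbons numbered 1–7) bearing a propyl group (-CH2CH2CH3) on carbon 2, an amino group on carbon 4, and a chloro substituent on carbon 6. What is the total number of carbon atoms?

10

Atom tally by fragment:
  CH3 → C:1 H:3
  CH(CH2CH2CH3) → C:4 H:8
  CH2 → C:1 H:2
  CH(NH2) → C:1 H:3 N:1
  CH2 → C:1 H:2
  CH(Cl) → C:1 H:1 Cl:1
  CH3 → C:1 H:3
Element totals:
  C: 10
  H: 22
  Cl: 1
  N: 1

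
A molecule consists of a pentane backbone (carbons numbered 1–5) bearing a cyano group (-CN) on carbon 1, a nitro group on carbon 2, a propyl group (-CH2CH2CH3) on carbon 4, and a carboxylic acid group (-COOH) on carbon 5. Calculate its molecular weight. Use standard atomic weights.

228.25 g/mol

Atom tally by fragment:
  NCCH2 → C:2 H:2 N:1
  CH(NO2) → C:1 H:1 N:1 O:2
  CH2 → C:1 H:2
  CH(CH2CH2CH3) → C:4 H:8
  CH2COOH → C:2 H:3 O:2
Element totals:
  C: 10
  H: 16
  N: 2
  O: 4
Molecular formula: C10H16N2O4.
  M = 10(12.011) + 16(1.008) + 2(14.007) + 4(15.999)
    = 120.110 + 16.128 + 28.014 + 63.996 = 228.248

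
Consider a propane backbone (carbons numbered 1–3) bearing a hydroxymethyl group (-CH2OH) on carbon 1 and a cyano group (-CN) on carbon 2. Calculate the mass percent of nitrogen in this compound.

14.13%

Atom tally by fragment:
  HOCH2CH2 → C:2 H:5 O:1
  CH(CN) → C:2 H:1 N:1
  CH3 → C:1 H:3
Element totals:
  C: 5
  H: 9
  N: 1
  O: 1
Molecular formula: C5H9NO.
Molar mass = 99.133 g/mol.
Mass from N: 1 × 14.007 = 14.007 g/mol.
%N = 14.007 / 99.133 × 100 = 14.13%.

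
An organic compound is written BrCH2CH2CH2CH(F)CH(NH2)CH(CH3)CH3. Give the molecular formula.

C8H17BrFN

Atom tally by fragment:
  BrCH2 → C:1 H:2 Br:1
  CH2 → C:1 H:2
  CH2 → C:1 H:2
  CH(F) → C:1 H:1 F:1
  CH(NH2) → C:1 H:3 N:1
  CH(CH3) → C:2 H:4
  CH3 → C:1 H:3
Element totals:
  C: 8
  H: 17
  Br: 1
  F: 1
  N: 1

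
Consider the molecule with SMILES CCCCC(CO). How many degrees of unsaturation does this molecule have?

Atom tally by fragment:
  CH3 → C:1 H:3
  CH2 → C:1 H:2
  CH2 → C:1 H:2
  CH2 → C:1 H:2
  CH2CH2OH → C:2 H:5 O:1
Element totals:
  C: 6
  H: 14
  O: 1
Molecular formula: C6H14O.
DoU = (2C + 2 + N − H − X) / 2 = (2·6 + 2 + 0 − 14 − 0) / 2 = 0.

0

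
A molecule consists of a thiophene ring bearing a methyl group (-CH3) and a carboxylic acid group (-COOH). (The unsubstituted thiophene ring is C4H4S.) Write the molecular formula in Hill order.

C6H6O2S

Atom tally by fragment:
  thiophene ring core → C:4 H:4 S:1
  (− 2 ring H displaced by substituents)
  + CH3 → C:1 H:3
  + COOH → C:1 H:1 O:2
Element totals:
  C: 6
  H: 6
  O: 2
  S: 1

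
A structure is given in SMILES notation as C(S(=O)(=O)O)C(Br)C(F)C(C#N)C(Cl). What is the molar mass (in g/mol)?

Atom tally by fragment:
  HO3SCH2 → C:1 H:3 S:1 O:3
  CH(Br) → C:1 H:1 Br:1
  CH(F) → C:1 H:1 F:1
  CH(CN) → C:2 H:1 N:1
  CH2Cl → C:1 H:2 Cl:1
Element totals:
  C: 6
  H: 8
  Br: 1
  Cl: 1
  F: 1
  N: 1
  O: 3
  S: 1
Molecular formula: C6H8BrClFNO3S.
  M = 6(12.011) + 8(1.008) + 79.904 + 35.45 + 18.998 + 14.007 + 3(15.999) + 32.06
    = 72.066 + 8.064 + 79.904 + 35.450 + 18.998 + 14.007 + 47.997 + 32.060 = 308.546

308.55 g/mol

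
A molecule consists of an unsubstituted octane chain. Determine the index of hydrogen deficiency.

0

Atom tally by fragment:
  CH3 → C:1 H:3
  CH2 → C:1 H:2
  CH2 → C:1 H:2
  CH2 → C:1 H:2
  CH2 → C:1 H:2
  CH2 → C:1 H:2
  CH2 → C:1 H:2
  CH3 → C:1 H:3
Element totals:
  C: 8
  H: 18
Molecular formula: C8H18.
DoU = (2C + 2 + N − H − X) / 2 = (2·8 + 2 + 0 − 18 − 0) / 2 = 0.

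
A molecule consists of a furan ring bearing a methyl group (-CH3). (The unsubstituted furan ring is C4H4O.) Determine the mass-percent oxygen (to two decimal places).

Atom tally by fragment:
  furan ring core → C:4 H:4 O:1
  (− 1 ring H displaced by substituents)
  + CH3 → C:1 H:3
Element totals:
  C: 5
  H: 6
  O: 1
Molecular formula: C5H6O.
Molar mass = 82.102 g/mol.
Mass from O: 1 × 15.999 = 15.999 g/mol.
%O = 15.999 / 82.102 × 100 = 19.49%.

19.49%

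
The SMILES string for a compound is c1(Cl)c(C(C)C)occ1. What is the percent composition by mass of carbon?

58.15%

Atom tally by fragment:
  furan ring core → C:4 H:4 O:1
  (− 2 ring H displaced by substituents)
  + Cl → Cl:1
  + CH(CH3)2 → C:3 H:7
Element totals:
  C: 7
  H: 9
  Cl: 1
  O: 1
Molecular formula: C7H9ClO.
Molar mass = 144.598 g/mol.
Mass from C: 7 × 12.011 = 84.077 g/mol.
%C = 84.077 / 144.598 × 100 = 58.15%.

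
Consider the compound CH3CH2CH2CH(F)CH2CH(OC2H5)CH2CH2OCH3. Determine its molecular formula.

C11H23FO2

Element totals:
  C: 11
  H: 23
  F: 1
  O: 2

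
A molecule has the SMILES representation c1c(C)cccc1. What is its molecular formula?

C7H8

Atom tally by fragment:
  benzene ring core → C:6 H:6
  (− 1 ring H displaced by substituents)
  + CH3 → C:1 H:3
Element totals:
  C: 7
  H: 8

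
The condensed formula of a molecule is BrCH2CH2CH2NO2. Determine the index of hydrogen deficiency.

1

Atom tally by fragment:
  BrCH2 → C:1 H:2 Br:1
  CH2 → C:1 H:2
  CH2NO2 → C:1 H:2 N:1 O:2
Element totals:
  C: 3
  H: 6
  Br: 1
  N: 1
  O: 2
Molecular formula: C3H6BrNO2.
DoU = (2C + 2 + N − H − X) / 2 = (2·3 + 2 + 1 − 6 − 1) / 2 = 1.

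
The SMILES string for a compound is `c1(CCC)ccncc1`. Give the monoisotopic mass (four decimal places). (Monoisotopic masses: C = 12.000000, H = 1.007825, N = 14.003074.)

121.0891

Atom tally by fragment:
  pyridine ring core → C:5 H:5 N:1
  (− 1 ring H displaced by substituents)
  + CH2CH2CH3 → C:3 H:7
Element totals:
  C: 8
  H: 11
  N: 1
Molecular formula: C8H11N.
  M = 8(12.0) + 11(1.007825) + 14.003074
    = 96.000000 + 11.086075 + 14.003074 = 121.089149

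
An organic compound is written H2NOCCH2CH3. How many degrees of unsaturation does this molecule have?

Atom tally by fragment:
  H2NOCCH2 → C:2 H:4 O:1 N:1
  CH3 → C:1 H:3
Element totals:
  C: 3
  H: 7
  N: 1
  O: 1
Molecular formula: C3H7NO.
DoU = (2C + 2 + N − H − X) / 2 = (2·3 + 2 + 1 − 7 − 0) / 2 = 1.

1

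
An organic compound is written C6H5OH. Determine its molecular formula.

Element totals:
  C: 6
  H: 6
  O: 1

C6H6O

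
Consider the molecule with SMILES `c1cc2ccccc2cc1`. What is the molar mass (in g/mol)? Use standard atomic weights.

128.17 g/mol

Atom tally by fragment:
  naphthalene ring system core → C:10 H:8
Element totals:
  C: 10
  H: 8
Molecular formula: C10H8.
  M = 10(12.011) + 8(1.008)
    = 120.110 + 8.064 = 128.174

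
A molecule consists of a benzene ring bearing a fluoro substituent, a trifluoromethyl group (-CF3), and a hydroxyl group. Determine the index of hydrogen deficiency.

4

Atom tally by fragment:
  benzene ring core → C:6 H:6
  (− 3 ring H displaced by substituents)
  + F → F:1
  + CF3 → C:1 F:3
  + OH → O:1 H:1
Element totals:
  C: 7
  H: 4
  F: 4
  O: 1
Molecular formula: C7H4F4O.
DoU = (2C + 2 + N − H − X) / 2 = (2·7 + 2 + 0 − 4 − 4) / 2 = 4.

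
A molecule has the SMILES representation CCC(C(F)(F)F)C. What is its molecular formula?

Atom tally by fragment:
  CH3 → C:1 H:3
  CH2 → C:1 H:2
  CH(CF3) → C:2 H:1 F:3
  CH3 → C:1 H:3
Element totals:
  C: 5
  H: 9
  F: 3

C5H9F3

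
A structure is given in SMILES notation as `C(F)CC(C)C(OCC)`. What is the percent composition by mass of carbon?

62.65%

Atom tally by fragment:
  FCH2 → C:1 H:2 F:1
  CH2 → C:1 H:2
  CH(CH3) → C:2 H:4
  CH2OC2H5 → C:3 H:7 O:1
Element totals:
  C: 7
  H: 15
  F: 1
  O: 1
Molecular formula: C7H15FO.
Molar mass = 134.194 g/mol.
Mass from C: 7 × 12.011 = 84.077 g/mol.
%C = 84.077 / 134.194 × 100 = 62.65%.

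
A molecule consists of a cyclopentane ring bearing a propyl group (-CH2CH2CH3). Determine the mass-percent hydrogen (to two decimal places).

Atom tally by fragment:
  cyclopentane ring core → C:5 H:10
  (− 1 ring H displaced by substituents)
  + CH2CH2CH3 → C:3 H:7
Element totals:
  C: 8
  H: 16
Molecular formula: C8H16.
Molar mass = 112.216 g/mol.
Mass from H: 16 × 1.008 = 16.128 g/mol.
%H = 16.128 / 112.216 × 100 = 14.37%.

14.37%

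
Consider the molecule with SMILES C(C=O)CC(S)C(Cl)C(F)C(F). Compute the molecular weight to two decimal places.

216.67 g/mol

Atom tally by fragment:
  OHCCH2 → C:2 H:3 O:1
  CH2 → C:1 H:2
  CH(SH) → C:1 H:2 S:1
  CH(Cl) → C:1 H:1 Cl:1
  CH(F) → C:1 H:1 F:1
  CH2F → C:1 H:2 F:1
Element totals:
  C: 7
  H: 11
  Cl: 1
  F: 2
  O: 1
  S: 1
Molecular formula: C7H11ClF2OS.
  M = 7(12.011) + 11(1.008) + 35.45 + 2(18.998) + 15.999 + 32.06
    = 84.077 + 11.088 + 35.450 + 37.996 + 15.999 + 32.060 = 216.670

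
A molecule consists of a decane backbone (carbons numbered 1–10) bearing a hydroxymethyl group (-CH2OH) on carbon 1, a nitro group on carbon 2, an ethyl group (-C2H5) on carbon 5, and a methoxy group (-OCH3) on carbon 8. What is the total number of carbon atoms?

Atom tally by fragment:
  HOCH2CH2 → C:2 H:5 O:1
  CH(NO2) → C:1 H:1 N:1 O:2
  CH2 → C:1 H:2
  CH2 → C:1 H:2
  CH(C2H5) → C:3 H:6
  CH2 → C:1 H:2
  CH2 → C:1 H:2
  CH(OCH3) → C:2 H:4 O:1
  CH2 → C:1 H:2
  CH3 → C:1 H:3
Element totals:
  C: 14
  H: 29
  N: 1
  O: 4

14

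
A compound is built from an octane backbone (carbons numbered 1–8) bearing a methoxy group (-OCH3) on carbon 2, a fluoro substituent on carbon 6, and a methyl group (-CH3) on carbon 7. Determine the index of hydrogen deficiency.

0

Atom tally by fragment:
  CH3 → C:1 H:3
  CH(OCH3) → C:2 H:4 O:1
  CH2 → C:1 H:2
  CH2 → C:1 H:2
  CH2 → C:1 H:2
  CH(F) → C:1 H:1 F:1
  CH(CH3) → C:2 H:4
  CH3 → C:1 H:3
Element totals:
  C: 10
  H: 21
  F: 1
  O: 1
Molecular formula: C10H21FO.
DoU = (2C + 2 + N − H − X) / 2 = (2·10 + 2 + 0 − 21 − 1) / 2 = 0.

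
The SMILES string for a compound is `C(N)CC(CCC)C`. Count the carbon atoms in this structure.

Atom tally by fragment:
  H2NCH2 → C:1 H:4 N:1
  CH2 → C:1 H:2
  CH(CH2CH2CH3) → C:4 H:8
  CH3 → C:1 H:3
Element totals:
  C: 7
  H: 17
  N: 1

7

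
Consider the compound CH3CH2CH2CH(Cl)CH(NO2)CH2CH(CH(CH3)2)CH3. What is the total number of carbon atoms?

11

Atom tally by fragment:
  CH3 → C:1 H:3
  CH2 → C:1 H:2
  CH2 → C:1 H:2
  CH(Cl) → C:1 H:1 Cl:1
  CH(NO2) → C:1 H:1 N:1 O:2
  CH2 → C:1 H:2
  CH(CH(CH3)2) → C:4 H:8
  CH3 → C:1 H:3
Element totals:
  C: 11
  H: 22
  Cl: 1
  N: 1
  O: 2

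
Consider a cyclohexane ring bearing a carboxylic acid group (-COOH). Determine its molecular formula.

C7H12O2

Atom tally by fragment:
  cyclohexane ring core → C:6 H:12
  (− 1 ring H displaced by substituents)
  + COOH → C:1 H:1 O:2
Element totals:
  C: 7
  H: 12
  O: 2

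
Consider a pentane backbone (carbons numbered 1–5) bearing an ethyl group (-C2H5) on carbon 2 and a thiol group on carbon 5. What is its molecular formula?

C7H16S

Atom tally by fragment:
  CH3 → C:1 H:3
  CH(C2H5) → C:3 H:6
  CH2 → C:1 H:2
  CH2 → C:1 H:2
  CH2SH → C:1 H:3 S:1
Element totals:
  C: 7
  H: 16
  S: 1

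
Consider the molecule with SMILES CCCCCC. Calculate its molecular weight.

86.18 g/mol

Atom tally by fragment:
  CH3 → C:1 H:3
  CH2 → C:1 H:2
  CH2 → C:1 H:2
  CH2 → C:1 H:2
  CH2 → C:1 H:2
  CH3 → C:1 H:3
Element totals:
  C: 6
  H: 14
Molecular formula: C6H14.
  M = 6(12.011) + 14(1.008)
    = 72.066 + 14.112 = 86.178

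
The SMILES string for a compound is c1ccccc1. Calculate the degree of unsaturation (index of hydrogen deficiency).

Atom tally by fragment:
  benzene ring core → C:6 H:6
Element totals:
  C: 6
  H: 6
Molecular formula: C6H6.
DoU = (2C + 2 + N − H − X) / 2 = (2·6 + 2 + 0 − 6 − 0) / 2 = 4.

4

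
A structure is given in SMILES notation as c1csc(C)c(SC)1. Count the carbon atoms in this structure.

6

Atom tally by fragment:
  thiophene ring core → C:4 H:4 S:1
  (− 2 ring H displaced by substituents)
  + CH3 → C:1 H:3
  + SCH3 → C:1 H:3 S:1
Element totals:
  C: 6
  H: 8
  S: 2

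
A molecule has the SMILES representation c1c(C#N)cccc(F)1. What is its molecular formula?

Atom tally by fragment:
  benzene ring core → C:6 H:6
  (− 2 ring H displaced by substituents)
  + CN → C:1 N:1
  + F → F:1
Element totals:
  C: 7
  H: 4
  F: 1
  N: 1

C7H4FN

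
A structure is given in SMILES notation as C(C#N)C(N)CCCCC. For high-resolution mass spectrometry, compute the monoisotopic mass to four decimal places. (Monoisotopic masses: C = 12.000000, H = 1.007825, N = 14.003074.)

140.1313

Atom tally by fragment:
  NCCH2 → C:2 H:2 N:1
  CH(NH2) → C:1 H:3 N:1
  CH2 → C:1 H:2
  CH2 → C:1 H:2
  CH2 → C:1 H:2
  CH2 → C:1 H:2
  CH3 → C:1 H:3
Element totals:
  C: 8
  H: 16
  N: 2
Molecular formula: C8H16N2.
  M = 8(12.0) + 16(1.007825) + 2(14.003074)
    = 96.000000 + 16.125200 + 28.006148 = 140.131348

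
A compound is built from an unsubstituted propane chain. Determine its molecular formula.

C3H8

Atom tally by fragment:
  CH3 → C:1 H:3
  CH2 → C:1 H:2
  CH3 → C:1 H:3
Element totals:
  C: 3
  H: 8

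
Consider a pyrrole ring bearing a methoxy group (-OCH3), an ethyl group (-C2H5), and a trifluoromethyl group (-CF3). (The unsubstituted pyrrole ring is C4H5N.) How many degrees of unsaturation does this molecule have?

3

Atom tally by fragment:
  pyrrole ring core → C:4 H:5 N:1
  (− 3 ring H displaced by substituents)
  + OCH3 → C:1 H:3 O:1
  + C2H5 → C:2 H:5
  + CF3 → C:1 F:3
Element totals:
  C: 8
  H: 10
  F: 3
  N: 1
  O: 1
Molecular formula: C8H10F3NO.
DoU = (2C + 2 + N − H − X) / 2 = (2·8 + 2 + 1 − 10 − 3) / 2 = 3.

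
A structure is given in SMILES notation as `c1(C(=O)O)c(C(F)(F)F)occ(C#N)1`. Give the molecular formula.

C7H2F3NO3

Atom tally by fragment:
  furan ring core → C:4 H:4 O:1
  (− 3 ring H displaced by substituents)
  + COOH → C:1 H:1 O:2
  + CF3 → C:1 F:3
  + CN → C:1 N:1
Element totals:
  C: 7
  H: 2
  F: 3
  N: 1
  O: 3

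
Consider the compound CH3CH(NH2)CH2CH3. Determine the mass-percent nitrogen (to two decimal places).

19.15%

Atom tally by fragment:
  CH3 → C:1 H:3
  CH(NH2) → C:1 H:3 N:1
  CH2 → C:1 H:2
  CH3 → C:1 H:3
Element totals:
  C: 4
  H: 11
  N: 1
Molecular formula: C4H11N.
Molar mass = 73.139 g/mol.
Mass from N: 1 × 14.007 = 14.007 g/mol.
%N = 14.007 / 73.139 × 100 = 19.15%.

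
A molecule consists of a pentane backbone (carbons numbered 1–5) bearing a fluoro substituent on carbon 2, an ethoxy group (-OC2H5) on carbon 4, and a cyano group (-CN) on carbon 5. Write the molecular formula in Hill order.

Atom tally by fragment:
  CH3 → C:1 H:3
  CH(F) → C:1 H:1 F:1
  CH2 → C:1 H:2
  CH(OC2H5) → C:3 H:6 O:1
  CH2CN → C:2 H:2 N:1
Element totals:
  C: 8
  H: 14
  F: 1
  N: 1
  O: 1

C8H14FNO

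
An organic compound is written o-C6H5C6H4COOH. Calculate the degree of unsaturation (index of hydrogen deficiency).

9

Element totals:
  C: 13
  H: 10
  O: 2
Molecular formula: C13H10O2.
DoU = (2C + 2 + N − H − X) / 2 = (2·13 + 2 + 0 − 10 − 0) / 2 = 9.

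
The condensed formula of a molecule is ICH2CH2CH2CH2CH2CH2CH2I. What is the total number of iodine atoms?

Atom tally by fragment:
  ICH2 → C:1 H:2 I:1
  CH2 → C:1 H:2
  CH2 → C:1 H:2
  CH2 → C:1 H:2
  CH2 → C:1 H:2
  CH2 → C:1 H:2
  CH2I → C:1 H:2 I:1
Element totals:
  C: 7
  H: 14
  I: 2

2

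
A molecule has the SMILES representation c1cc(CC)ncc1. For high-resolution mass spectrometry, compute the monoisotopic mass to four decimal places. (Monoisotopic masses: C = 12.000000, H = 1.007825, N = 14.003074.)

107.0735

Atom tally by fragment:
  pyridine ring core → C:5 H:5 N:1
  (− 1 ring H displaced by substituents)
  + C2H5 → C:2 H:5
Element totals:
  C: 7
  H: 9
  N: 1
Molecular formula: C7H9N.
  M = 7(12.0) + 9(1.007825) + 14.003074
    = 84.000000 + 9.070425 + 14.003074 = 107.073499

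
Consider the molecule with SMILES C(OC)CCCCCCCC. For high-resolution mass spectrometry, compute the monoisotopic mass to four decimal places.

Atom tally by fragment:
  CH3OCH2 → C:2 H:5 O:1
  CH2 → C:1 H:2
  CH2 → C:1 H:2
  CH2 → C:1 H:2
  CH2 → C:1 H:2
  CH2 → C:1 H:2
  CH2 → C:1 H:2
  CH2 → C:1 H:2
  CH3 → C:1 H:3
Element totals:
  C: 10
  H: 22
  O: 1
Molecular formula: C10H22O.
  M = 10(12.0) + 22(1.007825) + 15.994915
    = 120.000000 + 22.172150 + 15.994915 = 158.167065

158.1671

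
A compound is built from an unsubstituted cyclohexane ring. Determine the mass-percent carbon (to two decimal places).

85.63%

Atom tally by fragment:
  cyclohexane ring core → C:6 H:12
Element totals:
  C: 6
  H: 12
Molecular formula: C6H12.
Molar mass = 84.162 g/mol.
Mass from C: 6 × 12.011 = 72.066 g/mol.
%C = 72.066 / 84.162 × 100 = 85.63%.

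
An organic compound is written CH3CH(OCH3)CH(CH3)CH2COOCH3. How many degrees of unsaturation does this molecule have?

1

Atom tally by fragment:
  CH3 → C:1 H:3
  CH(OCH3) → C:2 H:4 O:1
  CH(CH3) → C:2 H:4
  CH2COOCH3 → C:3 H:5 O:2
Element totals:
  C: 8
  H: 16
  O: 3
Molecular formula: C8H16O3.
DoU = (2C + 2 + N − H − X) / 2 = (2·8 + 2 + 0 − 16 − 0) / 2 = 1.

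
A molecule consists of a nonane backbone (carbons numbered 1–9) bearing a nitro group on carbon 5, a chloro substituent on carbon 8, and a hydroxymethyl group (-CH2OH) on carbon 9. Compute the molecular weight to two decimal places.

237.72 g/mol

Atom tally by fragment:
  CH3 → C:1 H:3
  CH2 → C:1 H:2
  CH2 → C:1 H:2
  CH2 → C:1 H:2
  CH(NO2) → C:1 H:1 N:1 O:2
  CH2 → C:1 H:2
  CH2 → C:1 H:2
  CH(Cl) → C:1 H:1 Cl:1
  CH2CH2OH → C:2 H:5 O:1
Element totals:
  C: 10
  H: 20
  Cl: 1
  N: 1
  O: 3
Molecular formula: C10H20ClNO3.
  M = 10(12.011) + 20(1.008) + 35.45 + 14.007 + 3(15.999)
    = 120.110 + 20.160 + 35.450 + 14.007 + 47.997 = 237.724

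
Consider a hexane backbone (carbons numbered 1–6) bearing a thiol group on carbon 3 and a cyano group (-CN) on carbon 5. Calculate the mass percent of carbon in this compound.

Atom tally by fragment:
  CH3 → C:1 H:3
  CH2 → C:1 H:2
  CH(SH) → C:1 H:2 S:1
  CH2 → C:1 H:2
  CH(CN) → C:2 H:1 N:1
  CH3 → C:1 H:3
Element totals:
  C: 7
  H: 13
  N: 1
  S: 1
Molecular formula: C7H13NS.
Molar mass = 143.248 g/mol.
Mass from C: 7 × 12.011 = 84.077 g/mol.
%C = 84.077 / 143.248 × 100 = 58.69%.

58.69%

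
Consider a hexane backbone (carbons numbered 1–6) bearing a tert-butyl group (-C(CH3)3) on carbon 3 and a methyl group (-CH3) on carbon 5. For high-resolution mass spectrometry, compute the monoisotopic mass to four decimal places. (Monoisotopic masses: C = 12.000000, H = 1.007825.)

Atom tally by fragment:
  CH3 → C:1 H:3
  CH2 → C:1 H:2
  CH(C(CH3)3) → C:5 H:10
  CH2 → C:1 H:2
  CH(CH3) → C:2 H:4
  CH3 → C:1 H:3
Element totals:
  C: 11
  H: 24
Molecular formula: C11H24.
  M = 11(12.0) + 24(1.007825)
    = 132.000000 + 24.187800 = 156.187800

156.1878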